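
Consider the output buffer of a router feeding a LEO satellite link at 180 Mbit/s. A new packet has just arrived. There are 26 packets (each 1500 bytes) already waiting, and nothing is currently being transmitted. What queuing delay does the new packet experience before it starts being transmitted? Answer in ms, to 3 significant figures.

1.73 ms

Each queued packet: L/R = 12000/180000000 = 0.0666667 ms.
26 queued → 1.73333 ms.
Queuing delay = 1.73 ms.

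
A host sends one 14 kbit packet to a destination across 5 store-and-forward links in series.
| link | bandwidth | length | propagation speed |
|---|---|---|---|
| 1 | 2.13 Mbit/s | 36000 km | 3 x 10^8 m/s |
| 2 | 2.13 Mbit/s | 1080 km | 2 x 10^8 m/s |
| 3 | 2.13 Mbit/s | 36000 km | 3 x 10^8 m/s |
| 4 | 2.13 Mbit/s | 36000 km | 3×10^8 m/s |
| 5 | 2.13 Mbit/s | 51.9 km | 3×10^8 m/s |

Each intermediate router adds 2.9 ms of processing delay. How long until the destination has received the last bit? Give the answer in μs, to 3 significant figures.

L = 14000 bits.
Transmission delay per hop = L/R = 14000/2130000 = 6572.77 μs; 5 hops → 32863.8 μs.
Propagation delays (d/s per hop): 120000, 5400, 120000, 120000, 173 μs; sum = 365573 μs.
Processing at 4 router(s): 4 × 2.9 ms = 11600 μs.
End-to-end = 410000 μs.

410000 μs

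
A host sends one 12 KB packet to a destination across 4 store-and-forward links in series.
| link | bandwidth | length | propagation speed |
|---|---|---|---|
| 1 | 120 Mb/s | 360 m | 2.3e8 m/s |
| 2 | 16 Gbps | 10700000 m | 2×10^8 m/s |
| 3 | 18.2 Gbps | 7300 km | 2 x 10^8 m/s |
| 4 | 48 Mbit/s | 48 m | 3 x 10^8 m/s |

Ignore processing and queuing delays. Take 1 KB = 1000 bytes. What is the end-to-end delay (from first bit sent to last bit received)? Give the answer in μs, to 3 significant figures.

L = 96000 bits.
Transmission delays (L/R per hop): 800, 6, 5.27473, 2000 μs; sum = 2811.27 μs.
Propagation delays (d/s per hop): 1.56522, 53500, 36500, 0.16 μs; sum = 90001.7 μs.
End-to-end = 92800 μs.

92800 μs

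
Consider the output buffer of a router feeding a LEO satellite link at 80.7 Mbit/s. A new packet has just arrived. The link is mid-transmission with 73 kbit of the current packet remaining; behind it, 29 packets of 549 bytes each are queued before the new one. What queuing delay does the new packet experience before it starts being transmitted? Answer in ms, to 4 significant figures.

2.483 ms

Each queued packet: L/R = 4392/80700000 = 0.0544238 ms.
29 queued → 1.57829 ms.
Plus remaining 73000 bits of current packet: 0.904585 ms.
Queuing delay = 2.483 ms.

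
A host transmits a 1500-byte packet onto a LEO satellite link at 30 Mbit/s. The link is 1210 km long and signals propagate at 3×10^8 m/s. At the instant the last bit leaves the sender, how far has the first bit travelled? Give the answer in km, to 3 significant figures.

120 km

t_tx = L/R = 12000/30000000 = 0.0004 s.
Distance = s × t_tx = 300000000 × 0.0004 = 120 km.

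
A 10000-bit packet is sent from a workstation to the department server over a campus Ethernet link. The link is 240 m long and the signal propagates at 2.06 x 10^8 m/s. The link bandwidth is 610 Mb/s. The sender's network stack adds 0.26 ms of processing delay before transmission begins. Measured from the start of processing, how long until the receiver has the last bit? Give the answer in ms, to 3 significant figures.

0.278 ms

Transmission delay = L/R = 10000 / 610000000 = 0.0163934 ms.
Propagation delay = d/s = 240 m / 206000000 m/s = 0.00116505 ms.
Plus processing delay 0.26 ms = 0.26 ms.
Total = 0.278 ms.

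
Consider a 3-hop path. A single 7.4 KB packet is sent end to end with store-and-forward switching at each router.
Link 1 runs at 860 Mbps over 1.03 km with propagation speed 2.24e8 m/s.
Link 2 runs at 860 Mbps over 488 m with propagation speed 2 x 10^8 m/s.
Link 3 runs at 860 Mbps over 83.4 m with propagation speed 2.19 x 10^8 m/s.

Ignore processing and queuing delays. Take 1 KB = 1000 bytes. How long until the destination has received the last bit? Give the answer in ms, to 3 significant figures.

0.214 ms

L = 59200 bits.
Transmission delay per hop = L/R = 59200/860000000 = 0.0688372 ms; 3 hops → 0.206512 ms.
Propagation delays (d/s per hop): 0.00459821, 0.00244, 0.000380822 ms; sum = 0.00741904 ms.
End-to-end = 0.214 ms.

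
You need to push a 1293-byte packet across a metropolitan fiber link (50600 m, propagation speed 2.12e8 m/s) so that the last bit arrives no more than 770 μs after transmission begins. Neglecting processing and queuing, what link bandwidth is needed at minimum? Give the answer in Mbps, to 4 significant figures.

L = 10344 bits.
Propagation delay = 50600 / 212000000 = 238.679 μs.
Transmission budget = 770 − 238.679 = 531.321 μs.
R ≥ L / t_tx = 10344 bits / 0.000531321 s = 19.47 Mbps.

19.47 Mbps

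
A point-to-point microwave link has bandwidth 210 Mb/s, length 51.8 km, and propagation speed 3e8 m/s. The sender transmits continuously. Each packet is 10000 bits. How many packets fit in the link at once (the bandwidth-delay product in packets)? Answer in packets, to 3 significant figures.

3.63 packets

Propagation delay = 51800 / 300000000 = 0.000172667 s.
BDP = R × t_prop = 210000000 × 0.000172667 = 36260 bits.
In packets of 10000 bits: 3.63 packets.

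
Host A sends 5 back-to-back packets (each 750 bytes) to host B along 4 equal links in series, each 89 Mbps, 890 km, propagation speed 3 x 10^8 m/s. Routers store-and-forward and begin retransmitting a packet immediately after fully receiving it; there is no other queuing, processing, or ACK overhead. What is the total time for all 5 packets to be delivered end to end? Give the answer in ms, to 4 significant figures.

Per-hop transmission t_tx = L/R = 6000/89000000 = 0.0674157 ms.
Per-hop propagation t_prop = 890000/300000000 = 2.96667 ms.
Pipeline fill: first packet needs 4·t_tx to clear all hops; remaining 4 packets each add one t_tx.
Total = (4+5-1)·t_tx + 4·t_prop = 8·0.0674157 + 4·2.96667 = 12.41 ms.

12.41 ms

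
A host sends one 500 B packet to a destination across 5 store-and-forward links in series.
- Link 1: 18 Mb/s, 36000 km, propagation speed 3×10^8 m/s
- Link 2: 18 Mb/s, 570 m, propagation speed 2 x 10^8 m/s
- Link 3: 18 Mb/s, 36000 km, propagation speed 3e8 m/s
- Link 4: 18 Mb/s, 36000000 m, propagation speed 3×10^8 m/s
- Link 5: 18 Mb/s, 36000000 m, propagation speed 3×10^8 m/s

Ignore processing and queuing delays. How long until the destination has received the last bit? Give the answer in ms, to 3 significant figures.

L = 500 × 8 = 4000 bits.
Transmission delay per hop = L/R = 4000/18000000 = 0.222222 ms; 5 hops → 1.11111 ms.
Propagation delays (d/s per hop): 120, 0.00285, 120, 120, 120 ms; sum = 480.003 ms.
End-to-end = 481 ms.

481 ms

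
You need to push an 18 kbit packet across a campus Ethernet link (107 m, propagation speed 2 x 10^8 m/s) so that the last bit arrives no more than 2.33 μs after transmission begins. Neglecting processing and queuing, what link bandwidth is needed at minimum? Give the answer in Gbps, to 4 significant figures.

10.03 Gbps

Propagation delay = 107 / 200000000 = 0.535 μs.
Transmission budget = 2.33 − 0.535 = 1.795 μs.
R ≥ L / t_tx = 18000 bits / 1.795e-06 s = 10.03 Gbps.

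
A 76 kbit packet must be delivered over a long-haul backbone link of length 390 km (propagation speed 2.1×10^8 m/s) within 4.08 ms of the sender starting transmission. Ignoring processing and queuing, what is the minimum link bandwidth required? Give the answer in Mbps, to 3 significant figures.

34.2 Mbps

Propagation delay = 390000 / 210000000 = 1.85714 ms.
Transmission budget = 4.08 − 1.85714 = 2.22286 ms.
R ≥ L / t_tx = 76000 bits / 0.00222286 s = 34.2 Mbps.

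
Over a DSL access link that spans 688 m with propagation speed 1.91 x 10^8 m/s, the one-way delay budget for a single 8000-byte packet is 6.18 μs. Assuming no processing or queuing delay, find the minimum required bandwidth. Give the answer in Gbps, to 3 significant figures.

24.8 Gbps

L = 64000 bits.
Propagation delay = 688 / 191000000 = 3.60209 μs.
Transmission budget = 6.18 − 3.60209 = 2.57791 μs.
R ≥ L / t_tx = 64000 bits / 2.57791e-06 s = 24.8 Gbps.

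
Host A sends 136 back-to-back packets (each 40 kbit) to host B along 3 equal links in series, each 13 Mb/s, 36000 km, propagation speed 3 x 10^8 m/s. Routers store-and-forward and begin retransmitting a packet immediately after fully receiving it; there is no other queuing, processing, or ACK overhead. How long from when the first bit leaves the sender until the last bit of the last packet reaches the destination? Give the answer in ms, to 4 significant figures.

Per-hop transmission t_tx = L/R = 40000/13000000 = 3.07692 ms.
Per-hop propagation t_prop = 36000000/300000000 = 120 ms.
Pipeline fill: first packet needs 3·t_tx to clear all hops; remaining 135 packets each add one t_tx.
Total = (3+136-1)·t_tx + 3·t_prop = 138·3.07692 + 3·120 = 784.6 ms.

784.6 ms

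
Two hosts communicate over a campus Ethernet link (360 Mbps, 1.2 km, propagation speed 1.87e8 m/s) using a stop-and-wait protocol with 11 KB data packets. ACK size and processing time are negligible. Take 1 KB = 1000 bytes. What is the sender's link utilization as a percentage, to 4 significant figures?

t_tx = L/R = 88000/360000000 = 0.000244444 s.
t_prop = 1200/187000000 = 6.41711e-06 s; RTT = 1.28342e-05 s.
Cycle = t_tx + RTT = 0.000257279 s.
Utilization = t_tx / cycle = 0.000244444/0.000257279 = 95.01 %.

95.01 %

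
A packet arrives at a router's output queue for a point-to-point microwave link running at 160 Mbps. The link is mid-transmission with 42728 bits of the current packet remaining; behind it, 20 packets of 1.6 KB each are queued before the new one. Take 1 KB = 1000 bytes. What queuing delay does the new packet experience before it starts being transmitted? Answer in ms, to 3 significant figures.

1.87 ms

Each queued packet: L/R = 12800/160000000 = 0.08 ms.
20 queued → 1.6 ms.
Plus remaining 42728 bits of current packet: 0.26705 ms.
Queuing delay = 1.87 ms.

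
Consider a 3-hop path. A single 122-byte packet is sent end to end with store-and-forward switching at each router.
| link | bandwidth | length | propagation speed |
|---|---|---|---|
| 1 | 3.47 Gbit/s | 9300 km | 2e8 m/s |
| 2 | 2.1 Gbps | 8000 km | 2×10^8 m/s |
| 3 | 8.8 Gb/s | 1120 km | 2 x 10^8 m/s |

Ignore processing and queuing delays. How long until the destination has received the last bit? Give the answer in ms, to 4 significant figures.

92.10 ms

L = 122 × 8 = 976 bits.
Transmission delays (L/R per hop): 0.000281268, 0.000464762, 0.000110909 ms; sum = 0.000856939 ms.
Propagation delays (d/s per hop): 46.5, 40, 5.6 ms; sum = 92.1 ms.
End-to-end = 92.10 ms.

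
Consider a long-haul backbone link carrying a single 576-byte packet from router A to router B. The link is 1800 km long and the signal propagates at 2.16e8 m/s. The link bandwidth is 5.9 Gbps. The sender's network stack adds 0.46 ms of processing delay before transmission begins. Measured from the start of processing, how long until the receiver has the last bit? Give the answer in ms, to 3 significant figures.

L = 576 × 8 = 4608 bits.
Transmission delay = L/R = 4608 / 5900000000 = 0.000781017 ms.
Propagation delay = d/s = 1800000 m / 216000000 m/s = 8.33333 ms.
Plus processing delay 0.46 ms = 0.46 ms.
Total = 8.79 ms.

8.79 ms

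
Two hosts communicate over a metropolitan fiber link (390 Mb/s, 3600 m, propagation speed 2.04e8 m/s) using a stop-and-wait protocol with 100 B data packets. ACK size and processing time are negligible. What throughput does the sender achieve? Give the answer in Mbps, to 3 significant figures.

t_tx = L/R = 800/390000000 = 2.05128e-06 s.
t_prop = 3600/204000000 = 1.76471e-05 s; RTT = 3.52941e-05 s.
Cycle = t_tx + RTT = 3.73454e-05 s.
Throughput = L / cycle = 800 / 3.73454e-05 = 21.4 Mbps.

21.4 Mbps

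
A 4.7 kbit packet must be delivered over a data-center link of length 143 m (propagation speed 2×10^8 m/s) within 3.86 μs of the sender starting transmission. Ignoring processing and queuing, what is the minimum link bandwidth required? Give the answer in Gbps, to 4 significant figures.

1.494 Gbps

Propagation delay = 143 / 200000000 = 0.715 μs.
Transmission budget = 3.86 − 0.715 = 3.145 μs.
R ≥ L / t_tx = 4700 bits / 3.145e-06 s = 1.494 Gbps.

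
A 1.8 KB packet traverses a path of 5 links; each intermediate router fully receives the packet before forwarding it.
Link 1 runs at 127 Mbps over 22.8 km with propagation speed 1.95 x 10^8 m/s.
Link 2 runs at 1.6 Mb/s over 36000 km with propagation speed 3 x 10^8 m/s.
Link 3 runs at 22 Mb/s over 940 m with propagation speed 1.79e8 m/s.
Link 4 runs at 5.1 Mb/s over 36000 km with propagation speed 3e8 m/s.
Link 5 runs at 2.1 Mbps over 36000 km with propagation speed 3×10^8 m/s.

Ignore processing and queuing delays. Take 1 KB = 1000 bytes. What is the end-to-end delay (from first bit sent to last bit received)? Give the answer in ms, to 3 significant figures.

380 ms

L = 14400 bits.
Transmission delays (L/R per hop): 0.113386, 9, 0.654545, 2.82353, 6.85714 ms; sum = 19.4486 ms.
Propagation delays (d/s per hop): 0.116923, 120, 0.0052514, 120, 120 ms; sum = 360.122 ms.
End-to-end = 380 ms.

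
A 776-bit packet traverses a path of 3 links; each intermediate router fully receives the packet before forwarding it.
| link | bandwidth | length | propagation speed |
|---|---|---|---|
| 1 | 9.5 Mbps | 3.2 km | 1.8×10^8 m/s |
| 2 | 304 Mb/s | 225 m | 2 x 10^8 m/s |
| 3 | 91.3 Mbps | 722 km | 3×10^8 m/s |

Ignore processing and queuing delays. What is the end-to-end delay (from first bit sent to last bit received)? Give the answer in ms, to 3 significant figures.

2.52 ms

Transmission delays (L/R per hop): 0.0816842, 0.00255263, 0.00849945 ms; sum = 0.0927363 ms.
Propagation delays (d/s per hop): 0.0177778, 0.001125, 2.40667 ms; sum = 2.42557 ms.
End-to-end = 2.52 ms.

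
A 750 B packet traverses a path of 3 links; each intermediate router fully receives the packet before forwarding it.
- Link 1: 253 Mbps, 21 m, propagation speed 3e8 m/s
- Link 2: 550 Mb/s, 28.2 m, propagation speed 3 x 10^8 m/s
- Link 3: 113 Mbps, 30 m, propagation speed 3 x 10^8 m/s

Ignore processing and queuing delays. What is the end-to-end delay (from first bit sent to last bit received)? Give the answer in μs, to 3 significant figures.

L = 750 × 8 = 6000 bits.
Transmission delays (L/R per hop): 23.7154, 10.9091, 53.0973 μs; sum = 87.7219 μs.
Propagation delays (d/s per hop): 0.07, 0.094, 0.1 μs; sum = 0.264 μs.
End-to-end = 88.0 μs.

88.0 μs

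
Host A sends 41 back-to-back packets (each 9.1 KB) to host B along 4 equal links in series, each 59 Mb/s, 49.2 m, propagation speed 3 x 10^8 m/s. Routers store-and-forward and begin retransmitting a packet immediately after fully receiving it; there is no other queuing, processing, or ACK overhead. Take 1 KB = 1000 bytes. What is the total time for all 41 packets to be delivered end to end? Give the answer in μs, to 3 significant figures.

Per-hop transmission t_tx = L/R = 72800/59000000 = 1233.9 μs.
Per-hop propagation t_prop = 49.2/300000000 = 0.164 μs.
Pipeline fill: first packet needs 4·t_tx to clear all hops; remaining 40 packets each add one t_tx.
Total = (4+41-1)·t_tx + 4·t_prop = 44·1233.9 + 4·0.164 = 54300 μs.

54300 μs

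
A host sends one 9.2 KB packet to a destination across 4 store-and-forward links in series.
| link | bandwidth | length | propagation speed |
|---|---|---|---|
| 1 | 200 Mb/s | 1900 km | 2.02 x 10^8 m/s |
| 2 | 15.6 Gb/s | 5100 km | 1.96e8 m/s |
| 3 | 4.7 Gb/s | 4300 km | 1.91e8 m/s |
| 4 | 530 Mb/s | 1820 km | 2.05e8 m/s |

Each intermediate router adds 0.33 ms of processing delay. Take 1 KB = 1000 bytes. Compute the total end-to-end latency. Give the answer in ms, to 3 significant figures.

L = 73600 bits.
Transmission delays (L/R per hop): 0.368, 0.00471795, 0.0156596, 0.138868 ms; sum = 0.527245 ms.
Propagation delays (d/s per hop): 9.40594, 26.0204, 22.5131, 8.87805 ms; sum = 66.8175 ms.
Processing at 3 router(s): 3 × 0.33 ms = 0.99 ms.
End-to-end = 68.3 ms.

68.3 ms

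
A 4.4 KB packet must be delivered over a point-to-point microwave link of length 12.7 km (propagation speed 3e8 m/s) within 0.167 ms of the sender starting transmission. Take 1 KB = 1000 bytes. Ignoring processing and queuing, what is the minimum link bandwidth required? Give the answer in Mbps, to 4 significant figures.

L = 35200 bits.
Propagation delay = 12700 / 300000000 = 0.0423333 ms.
Transmission budget = 0.167 − 0.0423333 = 0.124667 ms.
R ≥ L / t_tx = 35200 bits / 0.000124667 s = 282.4 Mbps.

282.4 Mbps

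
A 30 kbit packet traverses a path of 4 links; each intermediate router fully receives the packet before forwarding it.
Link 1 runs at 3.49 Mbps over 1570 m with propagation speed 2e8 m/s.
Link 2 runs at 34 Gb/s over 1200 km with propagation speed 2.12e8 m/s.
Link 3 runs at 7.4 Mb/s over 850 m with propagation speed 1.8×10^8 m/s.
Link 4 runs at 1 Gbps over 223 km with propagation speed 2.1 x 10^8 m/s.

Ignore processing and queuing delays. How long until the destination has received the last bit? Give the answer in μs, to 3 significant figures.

L = 30000 bits.
Transmission delays (L/R per hop): 8595.99, 0.882353, 4054.05, 30 μs; sum = 12680.9 μs.
Propagation delays (d/s per hop): 7.85, 5660.38, 4.72222, 1061.9 μs; sum = 6734.85 μs.
End-to-end = 19400 μs.

19400 μs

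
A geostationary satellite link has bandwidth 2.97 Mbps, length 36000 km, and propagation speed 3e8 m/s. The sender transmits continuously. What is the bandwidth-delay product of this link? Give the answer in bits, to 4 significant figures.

356400 bits

Propagation delay = 36000000 / 300000000 = 0.12 s.
BDP = R × t_prop = 2970000 × 0.12 = 356400 bits.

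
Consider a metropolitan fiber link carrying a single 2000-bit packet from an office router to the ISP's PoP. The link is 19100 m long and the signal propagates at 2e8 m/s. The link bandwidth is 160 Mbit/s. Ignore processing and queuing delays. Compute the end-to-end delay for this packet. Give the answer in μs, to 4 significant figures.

Transmission delay = L/R = 2000 / 160000000 = 12.5 μs.
Propagation delay = d/s = 19100 m / 200000000 m/s = 95.5 μs.
Total = 108.0 μs.

108.0 μs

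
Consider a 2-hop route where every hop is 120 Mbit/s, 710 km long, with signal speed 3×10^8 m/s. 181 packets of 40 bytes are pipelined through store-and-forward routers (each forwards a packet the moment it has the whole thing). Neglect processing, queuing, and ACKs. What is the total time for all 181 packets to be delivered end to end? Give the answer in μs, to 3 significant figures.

5220 μs

Per-hop transmission t_tx = L/R = 320/120000000 = 2.66667 μs.
Per-hop propagation t_prop = 710000/300000000 = 2366.67 μs.
Pipeline fill: first packet needs 2·t_tx to clear all hops; remaining 180 packets each add one t_tx.
Total = (2+181-1)·t_tx + 2·t_prop = 182·2.66667 + 2·2366.67 = 5220 μs.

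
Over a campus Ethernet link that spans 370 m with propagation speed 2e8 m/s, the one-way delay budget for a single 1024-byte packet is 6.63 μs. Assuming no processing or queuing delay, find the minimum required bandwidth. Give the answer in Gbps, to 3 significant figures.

L = 8192 bits.
Propagation delay = 370 / 200000000 = 1.85 μs.
Transmission budget = 6.63 − 1.85 = 4.78 μs.
R ≥ L / t_tx = 8192 bits / 4.78e-06 s = 1.71 Gbps.

1.71 Gbps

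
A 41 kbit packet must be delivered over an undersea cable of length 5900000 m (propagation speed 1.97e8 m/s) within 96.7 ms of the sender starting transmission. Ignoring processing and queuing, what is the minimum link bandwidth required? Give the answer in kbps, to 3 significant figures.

Propagation delay = 5900000 / 197000000 = 29.9492 ms.
Transmission budget = 96.7 − 29.9492 = 66.7508 ms.
R ≥ L / t_tx = 41000 bits / 0.0667508 s = 614 kbps.

614 kbps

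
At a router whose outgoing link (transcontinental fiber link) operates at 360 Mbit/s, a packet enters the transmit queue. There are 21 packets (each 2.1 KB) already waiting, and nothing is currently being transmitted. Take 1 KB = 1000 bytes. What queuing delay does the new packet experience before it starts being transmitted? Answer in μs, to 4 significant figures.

980.0 μs

Each queued packet: L/R = 16800/360000000 = 46.6667 μs.
21 queued → 980 μs.
Queuing delay = 980.0 μs.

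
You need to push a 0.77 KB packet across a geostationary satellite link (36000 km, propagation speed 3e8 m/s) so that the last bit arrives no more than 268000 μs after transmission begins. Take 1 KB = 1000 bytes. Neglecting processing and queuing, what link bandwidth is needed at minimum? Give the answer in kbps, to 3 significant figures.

41.6 kbps

L = 6160 bits.
Propagation delay = 36000000 / 300000000 = 120000 μs.
Transmission budget = 268000 − 120000 = 148000 μs.
R ≥ L / t_tx = 6160 bits / 0.148 s = 41.6 kbps.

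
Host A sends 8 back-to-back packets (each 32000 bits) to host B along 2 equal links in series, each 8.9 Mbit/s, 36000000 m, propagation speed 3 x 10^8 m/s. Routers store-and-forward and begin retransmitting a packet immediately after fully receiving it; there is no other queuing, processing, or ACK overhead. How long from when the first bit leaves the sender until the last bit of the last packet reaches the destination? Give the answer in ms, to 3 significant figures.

272 ms

Per-hop transmission t_tx = L/R = 32000/8900000 = 3.59551 ms.
Per-hop propagation t_prop = 36000000/300000000 = 120 ms.
Pipeline fill: first packet needs 2·t_tx to clear all hops; remaining 7 packets each add one t_tx.
Total = (2+8-1)·t_tx + 2·t_prop = 9·3.59551 + 2·120 = 272 ms.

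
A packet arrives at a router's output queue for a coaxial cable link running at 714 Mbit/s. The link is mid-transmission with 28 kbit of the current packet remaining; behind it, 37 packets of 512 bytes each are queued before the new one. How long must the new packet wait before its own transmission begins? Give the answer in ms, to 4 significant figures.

0.2515 ms

Each queued packet: L/R = 4096/714000000 = 0.00573669 ms.
37 queued → 0.212258 ms.
Plus remaining 28000 bits of current packet: 0.0392157 ms.
Queuing delay = 0.2515 ms.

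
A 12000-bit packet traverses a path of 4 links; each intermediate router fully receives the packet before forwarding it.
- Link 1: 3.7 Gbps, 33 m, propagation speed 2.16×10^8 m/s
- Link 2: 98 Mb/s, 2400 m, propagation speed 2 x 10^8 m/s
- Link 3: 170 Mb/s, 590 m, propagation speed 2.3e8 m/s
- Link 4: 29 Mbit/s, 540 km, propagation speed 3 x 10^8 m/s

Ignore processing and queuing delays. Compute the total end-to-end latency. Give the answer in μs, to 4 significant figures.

Transmission delays (L/R per hop): 3.24324, 122.449, 70.5882, 413.793 μs; sum = 610.074 μs.
Propagation delays (d/s per hop): 0.152778, 12, 2.56522, 1800 μs; sum = 1814.72 μs.
End-to-end = 2425 μs.

2425 μs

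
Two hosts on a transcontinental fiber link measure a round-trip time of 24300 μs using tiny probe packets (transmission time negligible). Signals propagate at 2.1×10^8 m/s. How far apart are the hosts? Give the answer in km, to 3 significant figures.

2550 km

One-way propagation = RTT/2 = 12150 μs.
d = s × t = 210000000 × 0.01215 = 2550 km.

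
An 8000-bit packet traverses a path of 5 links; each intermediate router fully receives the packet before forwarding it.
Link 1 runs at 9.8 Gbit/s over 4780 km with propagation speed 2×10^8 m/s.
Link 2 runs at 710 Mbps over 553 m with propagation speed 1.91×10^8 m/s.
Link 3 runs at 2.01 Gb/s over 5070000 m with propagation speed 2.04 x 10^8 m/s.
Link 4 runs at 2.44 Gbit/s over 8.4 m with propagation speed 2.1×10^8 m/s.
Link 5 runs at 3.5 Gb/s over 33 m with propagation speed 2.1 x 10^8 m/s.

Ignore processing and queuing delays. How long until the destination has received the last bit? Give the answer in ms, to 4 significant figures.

48.78 ms

Transmission delays (L/R per hop): 0.000816327, 0.0112676, 0.0039801, 0.00327869, 0.00228571 ms; sum = 0.0216284 ms.
Propagation delays (d/s per hop): 23.9, 0.00289529, 24.8529, 4e-05, 0.000157143 ms; sum = 48.756 ms.
End-to-end = 48.78 ms.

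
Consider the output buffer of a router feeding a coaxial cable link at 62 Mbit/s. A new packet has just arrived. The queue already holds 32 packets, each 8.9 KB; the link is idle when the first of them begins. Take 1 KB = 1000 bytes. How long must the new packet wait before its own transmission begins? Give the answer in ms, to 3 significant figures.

36.7 ms

Each queued packet: L/R = 71200/62000000 = 1.14839 ms.
32 queued → 36.7484 ms.
Queuing delay = 36.7 ms.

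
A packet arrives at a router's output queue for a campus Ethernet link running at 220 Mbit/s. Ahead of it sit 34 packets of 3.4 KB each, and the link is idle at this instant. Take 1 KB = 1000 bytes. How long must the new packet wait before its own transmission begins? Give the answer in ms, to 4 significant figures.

4.204 ms

Each queued packet: L/R = 27200/220000000 = 0.123636 ms.
34 queued → 4.20364 ms.
Queuing delay = 4.204 ms.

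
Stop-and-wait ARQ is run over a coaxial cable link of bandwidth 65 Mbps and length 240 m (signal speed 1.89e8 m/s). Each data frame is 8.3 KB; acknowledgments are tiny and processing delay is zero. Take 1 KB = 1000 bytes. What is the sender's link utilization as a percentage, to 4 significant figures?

99.75 %

t_tx = L/R = 66400/65000000 = 0.00102154 s.
t_prop = 240/189000000 = 1.26984e-06 s; RTT = 2.53968e-06 s.
Cycle = t_tx + RTT = 0.00102408 s.
Utilization = t_tx / cycle = 0.00102154/0.00102408 = 99.75 %.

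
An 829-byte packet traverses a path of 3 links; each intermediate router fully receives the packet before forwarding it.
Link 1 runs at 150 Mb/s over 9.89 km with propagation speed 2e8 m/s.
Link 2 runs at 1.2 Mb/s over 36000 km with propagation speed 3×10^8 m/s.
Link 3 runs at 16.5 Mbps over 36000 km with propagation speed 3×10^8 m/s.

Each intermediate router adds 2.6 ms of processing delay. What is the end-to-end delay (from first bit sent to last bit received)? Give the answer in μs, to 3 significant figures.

251000 μs

L = 829 × 8 = 6632 bits.
Transmission delays (L/R per hop): 44.2133, 5526.67, 401.939 μs; sum = 5972.82 μs.
Propagation delays (d/s per hop): 49.45, 120000, 120000 μs; sum = 240049 μs.
Processing at 2 router(s): 2 × 2.6 ms = 5200 μs.
End-to-end = 251000 μs.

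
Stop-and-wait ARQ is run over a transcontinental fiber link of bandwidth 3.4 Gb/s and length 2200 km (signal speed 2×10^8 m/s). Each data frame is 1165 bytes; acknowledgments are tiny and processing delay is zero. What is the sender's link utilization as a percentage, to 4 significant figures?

0.01246 %

t_tx = L/R = 9320/3400000000 = 2.74118e-06 s.
t_prop = 2200000/200000000 = 0.011 s; RTT = 0.022 s.
Cycle = t_tx + RTT = 0.0220027 s.
Utilization = t_tx / cycle = 2.74118e-06/0.0220027 = 0.01246 %.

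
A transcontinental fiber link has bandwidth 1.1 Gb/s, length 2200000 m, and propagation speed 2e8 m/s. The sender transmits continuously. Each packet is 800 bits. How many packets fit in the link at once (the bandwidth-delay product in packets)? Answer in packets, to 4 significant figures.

15130 packets

Propagation delay = 2200000 / 200000000 = 0.011 s.
BDP = R × t_prop = 1100000000 × 0.011 = 12100000 bits.
In packets of 800 bits: 15130 packets.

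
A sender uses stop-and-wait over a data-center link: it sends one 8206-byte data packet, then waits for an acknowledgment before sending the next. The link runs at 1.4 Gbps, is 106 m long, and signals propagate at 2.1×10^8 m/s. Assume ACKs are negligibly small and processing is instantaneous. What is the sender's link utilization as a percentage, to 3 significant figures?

97.9 %

t_tx = L/R = 65648/1400000000 = 4.68914e-05 s.
t_prop = 106/210000000 = 5.04762e-07 s; RTT = 1.00952e-06 s.
Cycle = t_tx + RTT = 4.7901e-05 s.
Utilization = t_tx / cycle = 4.68914e-05/4.7901e-05 = 97.9 %.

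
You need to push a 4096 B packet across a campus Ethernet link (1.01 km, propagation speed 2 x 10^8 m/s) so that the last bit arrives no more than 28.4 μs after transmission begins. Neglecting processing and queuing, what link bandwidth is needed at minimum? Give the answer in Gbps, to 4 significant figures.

L = 32768 bits.
Propagation delay = 1010 / 200000000 = 5.05 μs.
Transmission budget = 28.4 − 5.05 = 23.35 μs.
R ≥ L / t_tx = 32768 bits / 2.335e-05 s = 1.403 Gbps.

1.403 Gbps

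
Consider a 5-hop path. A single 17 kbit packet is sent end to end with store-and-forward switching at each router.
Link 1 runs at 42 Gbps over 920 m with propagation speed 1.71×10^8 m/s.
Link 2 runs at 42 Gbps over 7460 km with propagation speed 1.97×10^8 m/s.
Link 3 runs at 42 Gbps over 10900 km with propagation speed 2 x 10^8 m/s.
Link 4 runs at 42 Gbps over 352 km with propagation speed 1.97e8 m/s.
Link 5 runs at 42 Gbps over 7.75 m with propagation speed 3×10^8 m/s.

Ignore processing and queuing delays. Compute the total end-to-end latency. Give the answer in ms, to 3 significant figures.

L = 17000 bits.
Transmission delay per hop = L/R = 17000/42000000000 = 0.000404762 ms; 5 hops → 0.00202381 ms.
Propagation delays (d/s per hop): 0.00538012, 37.868, 54.5, 1.7868, 2.58333e-05 ms; sum = 94.1602 ms.
End-to-end = 94.2 ms.

94.2 ms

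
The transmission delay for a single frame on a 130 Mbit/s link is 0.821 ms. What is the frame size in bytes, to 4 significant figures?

13340 bytes

L = R × t_tx = 130000000 b/s × 0.000821 s = 106730 bits.
In bytes: 106730 / 8 = 13340 bytes.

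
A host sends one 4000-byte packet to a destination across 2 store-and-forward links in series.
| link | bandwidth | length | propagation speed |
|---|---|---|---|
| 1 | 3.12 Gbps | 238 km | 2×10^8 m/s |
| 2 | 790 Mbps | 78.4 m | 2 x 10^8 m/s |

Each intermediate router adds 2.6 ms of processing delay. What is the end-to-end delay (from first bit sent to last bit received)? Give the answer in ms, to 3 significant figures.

L = 4000 × 8 = 32000 bits.
Transmission delays (L/R per hop): 0.0102564, 0.0405063 ms; sum = 0.0507627 ms.
Propagation delays (d/s per hop): 1.19, 0.000392 ms; sum = 1.19039 ms.
Processing at 1 router(s): 1 × 2.6 ms = 2.6 ms.
End-to-end = 3.84 ms.

3.84 ms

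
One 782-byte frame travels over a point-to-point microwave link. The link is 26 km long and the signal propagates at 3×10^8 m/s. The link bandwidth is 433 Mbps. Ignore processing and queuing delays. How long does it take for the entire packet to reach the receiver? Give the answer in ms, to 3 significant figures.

0.101 ms

L = 782 × 8 = 6256 bits.
Transmission delay = L/R = 6256 / 433000000 = 0.014448 ms.
Propagation delay = d/s = 26000 m / 300000000 m/s = 0.0866667 ms.
Total = 0.101 ms.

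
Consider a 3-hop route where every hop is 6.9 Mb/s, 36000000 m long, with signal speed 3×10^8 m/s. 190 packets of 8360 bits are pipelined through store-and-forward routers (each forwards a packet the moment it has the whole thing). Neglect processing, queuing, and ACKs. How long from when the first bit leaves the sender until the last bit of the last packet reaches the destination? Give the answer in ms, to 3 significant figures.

Per-hop transmission t_tx = L/R = 8360/6900000 = 1.21159 ms.
Per-hop propagation t_prop = 36000000/300000000 = 120 ms.
Pipeline fill: first packet needs 3·t_tx to clear all hops; remaining 189 packets each add one t_tx.
Total = (3+190-1)·t_tx + 3·t_prop = 192·1.21159 + 3·120 = 593 ms.

593 ms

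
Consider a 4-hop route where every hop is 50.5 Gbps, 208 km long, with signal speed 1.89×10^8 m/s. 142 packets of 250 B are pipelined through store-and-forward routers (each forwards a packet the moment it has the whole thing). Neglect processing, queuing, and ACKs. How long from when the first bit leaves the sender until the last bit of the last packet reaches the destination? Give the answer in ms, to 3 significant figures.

4.41 ms

Per-hop transmission t_tx = L/R = 2000/50500000000 = 3.9604e-05 ms.
Per-hop propagation t_prop = 208000/189000000 = 1.10053 ms.
Pipeline fill: first packet needs 4·t_tx to clear all hops; remaining 141 packets each add one t_tx.
Total = (4+142-1)·t_tx + 4·t_prop = 145·3.9604e-05 + 4·1.10053 = 4.41 ms.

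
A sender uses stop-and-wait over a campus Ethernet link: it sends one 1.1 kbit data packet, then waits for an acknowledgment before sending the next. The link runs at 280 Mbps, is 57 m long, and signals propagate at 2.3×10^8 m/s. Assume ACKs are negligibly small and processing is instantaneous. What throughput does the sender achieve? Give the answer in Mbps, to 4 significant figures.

t_tx = L/R = 1100/280000000 = 3.92857e-06 s.
t_prop = 57/2.3e+08 = 2.47826e-07 s; RTT = 4.95652e-07 s.
Cycle = t_tx + RTT = 4.42422e-06 s.
Throughput = L / cycle = 1100 / 4.42422e-06 = 248.6 Mbps.

248.6 Mbps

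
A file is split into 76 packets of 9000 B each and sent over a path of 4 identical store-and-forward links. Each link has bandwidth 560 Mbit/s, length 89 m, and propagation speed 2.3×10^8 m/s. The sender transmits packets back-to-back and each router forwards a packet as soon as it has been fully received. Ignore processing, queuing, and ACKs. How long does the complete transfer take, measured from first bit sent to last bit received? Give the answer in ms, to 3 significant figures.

Per-hop transmission t_tx = L/R = 72000/560000000 = 0.128571 ms.
Per-hop propagation t_prop = 89/2.3e+08 = 0.000386957 ms.
Pipeline fill: first packet needs 4·t_tx to clear all hops; remaining 75 packets each add one t_tx.
Total = (4+76-1)·t_tx + 4·t_prop = 79·0.128571 + 4·0.000386957 = 10.2 ms.

10.2 ms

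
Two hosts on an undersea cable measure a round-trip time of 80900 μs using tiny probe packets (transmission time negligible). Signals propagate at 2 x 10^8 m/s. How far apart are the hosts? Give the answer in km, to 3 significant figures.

One-way propagation = RTT/2 = 40450 μs.
d = s × t = 200000000 × 0.04045 = 8090 km.

8090 km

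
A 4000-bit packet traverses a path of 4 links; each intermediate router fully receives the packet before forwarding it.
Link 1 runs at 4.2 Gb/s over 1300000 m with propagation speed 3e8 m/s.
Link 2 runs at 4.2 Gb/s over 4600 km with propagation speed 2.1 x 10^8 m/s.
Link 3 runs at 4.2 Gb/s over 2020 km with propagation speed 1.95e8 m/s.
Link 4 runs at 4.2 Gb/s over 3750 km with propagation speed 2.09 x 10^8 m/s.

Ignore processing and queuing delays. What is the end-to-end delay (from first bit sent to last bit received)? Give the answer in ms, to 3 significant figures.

Transmission delay per hop = L/R = 4000/4200000000 = 0.000952381 ms; 4 hops → 0.00380952 ms.
Propagation delays (d/s per hop): 4.33333, 21.9048, 10.359, 17.9426 ms; sum = 54.5397 ms.
End-to-end = 54.5 ms.

54.5 ms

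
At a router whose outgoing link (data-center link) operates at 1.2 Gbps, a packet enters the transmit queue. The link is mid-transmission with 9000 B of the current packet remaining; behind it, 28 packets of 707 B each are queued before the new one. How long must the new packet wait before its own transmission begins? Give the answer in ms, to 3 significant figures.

0.192 ms

Each queued packet: L/R = 5656/1200000000 = 0.00471333 ms.
28 queued → 0.131973 ms.
Plus remaining 72000 bits of current packet: 0.06 ms.
Queuing delay = 0.192 ms.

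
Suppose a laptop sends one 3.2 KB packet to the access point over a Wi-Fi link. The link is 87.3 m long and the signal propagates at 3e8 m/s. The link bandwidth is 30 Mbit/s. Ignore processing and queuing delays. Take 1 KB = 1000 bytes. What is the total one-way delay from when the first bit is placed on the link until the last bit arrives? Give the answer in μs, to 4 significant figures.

L = 25600 bits.
Transmission delay = L/R = 25600 / 30000000 = 853.333 μs.
Propagation delay = d/s = 87.3 m / 300000000 m/s = 0.291 μs.
Total = 853.6 μs.

853.6 μs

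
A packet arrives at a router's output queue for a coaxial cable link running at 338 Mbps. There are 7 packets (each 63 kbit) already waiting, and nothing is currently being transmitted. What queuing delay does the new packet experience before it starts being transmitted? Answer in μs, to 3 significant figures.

1300 μs

Each queued packet: L/R = 63000/338000000 = 186.391 μs.
7 queued → 1304.73 μs.
Queuing delay = 1300 μs.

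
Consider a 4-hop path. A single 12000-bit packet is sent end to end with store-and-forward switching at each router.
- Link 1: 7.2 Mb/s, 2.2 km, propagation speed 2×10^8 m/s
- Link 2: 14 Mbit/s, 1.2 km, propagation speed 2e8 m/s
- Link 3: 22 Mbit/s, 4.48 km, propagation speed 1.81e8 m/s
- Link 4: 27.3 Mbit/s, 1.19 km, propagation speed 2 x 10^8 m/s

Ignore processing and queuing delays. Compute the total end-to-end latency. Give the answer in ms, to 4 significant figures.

Transmission delays (L/R per hop): 1.66667, 0.857143, 0.545455, 0.43956 ms; sum = 3.50882 ms.
Propagation delays (d/s per hop): 0.011, 0.006, 0.0247514, 0.00595 ms; sum = 0.0477014 ms.
End-to-end = 3.557 ms.

3.557 ms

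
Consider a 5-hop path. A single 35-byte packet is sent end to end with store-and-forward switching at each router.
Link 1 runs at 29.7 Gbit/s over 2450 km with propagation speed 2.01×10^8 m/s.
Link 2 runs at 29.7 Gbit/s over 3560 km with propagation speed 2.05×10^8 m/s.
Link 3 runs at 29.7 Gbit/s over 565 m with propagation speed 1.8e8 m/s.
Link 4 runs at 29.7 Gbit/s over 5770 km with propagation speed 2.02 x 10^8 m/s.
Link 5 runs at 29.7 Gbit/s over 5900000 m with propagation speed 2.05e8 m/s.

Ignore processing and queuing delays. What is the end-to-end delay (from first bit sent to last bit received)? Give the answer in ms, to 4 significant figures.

L = 35 × 8 = 280 bits.
Transmission delay per hop = L/R = 280/29700000000 = 9.42761e-06 ms; 5 hops → 4.7138e-05 ms.
Propagation delays (d/s per hop): 12.1891, 17.3659, 0.00313889, 28.5644, 28.7805 ms; sum = 86.9029 ms.
End-to-end = 86.90 ms.

86.90 ms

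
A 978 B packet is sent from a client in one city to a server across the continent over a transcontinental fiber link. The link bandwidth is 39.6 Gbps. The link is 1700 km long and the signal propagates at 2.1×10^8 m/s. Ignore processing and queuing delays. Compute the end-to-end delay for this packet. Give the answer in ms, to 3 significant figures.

L = 978 × 8 = 7824 bits.
Transmission delay = L/R = 7824 / 39600000000 = 0.000197576 ms.
Propagation delay = d/s = 1700000 m / 210000000 m/s = 8.09524 ms.
Total = 8.10 ms.

8.10 ms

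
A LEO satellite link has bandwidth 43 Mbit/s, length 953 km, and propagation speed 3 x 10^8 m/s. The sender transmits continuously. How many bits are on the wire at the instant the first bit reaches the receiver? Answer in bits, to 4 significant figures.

136600 bits

Propagation delay = 953000 / 300000000 = 0.00317667 s.
BDP = R × t_prop = 43000000 × 0.00317667 = 136597 bits.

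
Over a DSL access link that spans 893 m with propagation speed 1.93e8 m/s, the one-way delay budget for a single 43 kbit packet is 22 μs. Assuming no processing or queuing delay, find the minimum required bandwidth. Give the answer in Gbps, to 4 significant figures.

2.475 Gbps

Propagation delay = 893 / 193000000 = 4.62694 μs.
Transmission budget = 22 − 4.62694 = 17.3731 μs.
R ≥ L / t_tx = 43000 bits / 1.73731e-05 s = 2.475 Gbps.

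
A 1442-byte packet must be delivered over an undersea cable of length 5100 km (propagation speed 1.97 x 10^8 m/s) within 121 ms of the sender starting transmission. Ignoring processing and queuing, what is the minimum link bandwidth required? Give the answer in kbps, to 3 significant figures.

L = 11536 bits.
Propagation delay = 5100000 / 197000000 = 25.8883 ms.
Transmission budget = 121 − 25.8883 = 95.1117 ms.
R ≥ L / t_tx = 11536 bits / 0.0951117 s = 121 kbps.

121 kbps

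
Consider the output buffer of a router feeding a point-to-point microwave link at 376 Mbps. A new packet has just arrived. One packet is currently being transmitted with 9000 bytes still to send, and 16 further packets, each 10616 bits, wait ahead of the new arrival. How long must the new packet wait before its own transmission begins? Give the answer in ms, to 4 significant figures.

Each queued packet: L/R = 10616/376000000 = 0.028234 ms.
16 queued → 0.451745 ms.
Plus remaining 72000 bits of current packet: 0.191489 ms.
Queuing delay = 0.6432 ms.

0.6432 ms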